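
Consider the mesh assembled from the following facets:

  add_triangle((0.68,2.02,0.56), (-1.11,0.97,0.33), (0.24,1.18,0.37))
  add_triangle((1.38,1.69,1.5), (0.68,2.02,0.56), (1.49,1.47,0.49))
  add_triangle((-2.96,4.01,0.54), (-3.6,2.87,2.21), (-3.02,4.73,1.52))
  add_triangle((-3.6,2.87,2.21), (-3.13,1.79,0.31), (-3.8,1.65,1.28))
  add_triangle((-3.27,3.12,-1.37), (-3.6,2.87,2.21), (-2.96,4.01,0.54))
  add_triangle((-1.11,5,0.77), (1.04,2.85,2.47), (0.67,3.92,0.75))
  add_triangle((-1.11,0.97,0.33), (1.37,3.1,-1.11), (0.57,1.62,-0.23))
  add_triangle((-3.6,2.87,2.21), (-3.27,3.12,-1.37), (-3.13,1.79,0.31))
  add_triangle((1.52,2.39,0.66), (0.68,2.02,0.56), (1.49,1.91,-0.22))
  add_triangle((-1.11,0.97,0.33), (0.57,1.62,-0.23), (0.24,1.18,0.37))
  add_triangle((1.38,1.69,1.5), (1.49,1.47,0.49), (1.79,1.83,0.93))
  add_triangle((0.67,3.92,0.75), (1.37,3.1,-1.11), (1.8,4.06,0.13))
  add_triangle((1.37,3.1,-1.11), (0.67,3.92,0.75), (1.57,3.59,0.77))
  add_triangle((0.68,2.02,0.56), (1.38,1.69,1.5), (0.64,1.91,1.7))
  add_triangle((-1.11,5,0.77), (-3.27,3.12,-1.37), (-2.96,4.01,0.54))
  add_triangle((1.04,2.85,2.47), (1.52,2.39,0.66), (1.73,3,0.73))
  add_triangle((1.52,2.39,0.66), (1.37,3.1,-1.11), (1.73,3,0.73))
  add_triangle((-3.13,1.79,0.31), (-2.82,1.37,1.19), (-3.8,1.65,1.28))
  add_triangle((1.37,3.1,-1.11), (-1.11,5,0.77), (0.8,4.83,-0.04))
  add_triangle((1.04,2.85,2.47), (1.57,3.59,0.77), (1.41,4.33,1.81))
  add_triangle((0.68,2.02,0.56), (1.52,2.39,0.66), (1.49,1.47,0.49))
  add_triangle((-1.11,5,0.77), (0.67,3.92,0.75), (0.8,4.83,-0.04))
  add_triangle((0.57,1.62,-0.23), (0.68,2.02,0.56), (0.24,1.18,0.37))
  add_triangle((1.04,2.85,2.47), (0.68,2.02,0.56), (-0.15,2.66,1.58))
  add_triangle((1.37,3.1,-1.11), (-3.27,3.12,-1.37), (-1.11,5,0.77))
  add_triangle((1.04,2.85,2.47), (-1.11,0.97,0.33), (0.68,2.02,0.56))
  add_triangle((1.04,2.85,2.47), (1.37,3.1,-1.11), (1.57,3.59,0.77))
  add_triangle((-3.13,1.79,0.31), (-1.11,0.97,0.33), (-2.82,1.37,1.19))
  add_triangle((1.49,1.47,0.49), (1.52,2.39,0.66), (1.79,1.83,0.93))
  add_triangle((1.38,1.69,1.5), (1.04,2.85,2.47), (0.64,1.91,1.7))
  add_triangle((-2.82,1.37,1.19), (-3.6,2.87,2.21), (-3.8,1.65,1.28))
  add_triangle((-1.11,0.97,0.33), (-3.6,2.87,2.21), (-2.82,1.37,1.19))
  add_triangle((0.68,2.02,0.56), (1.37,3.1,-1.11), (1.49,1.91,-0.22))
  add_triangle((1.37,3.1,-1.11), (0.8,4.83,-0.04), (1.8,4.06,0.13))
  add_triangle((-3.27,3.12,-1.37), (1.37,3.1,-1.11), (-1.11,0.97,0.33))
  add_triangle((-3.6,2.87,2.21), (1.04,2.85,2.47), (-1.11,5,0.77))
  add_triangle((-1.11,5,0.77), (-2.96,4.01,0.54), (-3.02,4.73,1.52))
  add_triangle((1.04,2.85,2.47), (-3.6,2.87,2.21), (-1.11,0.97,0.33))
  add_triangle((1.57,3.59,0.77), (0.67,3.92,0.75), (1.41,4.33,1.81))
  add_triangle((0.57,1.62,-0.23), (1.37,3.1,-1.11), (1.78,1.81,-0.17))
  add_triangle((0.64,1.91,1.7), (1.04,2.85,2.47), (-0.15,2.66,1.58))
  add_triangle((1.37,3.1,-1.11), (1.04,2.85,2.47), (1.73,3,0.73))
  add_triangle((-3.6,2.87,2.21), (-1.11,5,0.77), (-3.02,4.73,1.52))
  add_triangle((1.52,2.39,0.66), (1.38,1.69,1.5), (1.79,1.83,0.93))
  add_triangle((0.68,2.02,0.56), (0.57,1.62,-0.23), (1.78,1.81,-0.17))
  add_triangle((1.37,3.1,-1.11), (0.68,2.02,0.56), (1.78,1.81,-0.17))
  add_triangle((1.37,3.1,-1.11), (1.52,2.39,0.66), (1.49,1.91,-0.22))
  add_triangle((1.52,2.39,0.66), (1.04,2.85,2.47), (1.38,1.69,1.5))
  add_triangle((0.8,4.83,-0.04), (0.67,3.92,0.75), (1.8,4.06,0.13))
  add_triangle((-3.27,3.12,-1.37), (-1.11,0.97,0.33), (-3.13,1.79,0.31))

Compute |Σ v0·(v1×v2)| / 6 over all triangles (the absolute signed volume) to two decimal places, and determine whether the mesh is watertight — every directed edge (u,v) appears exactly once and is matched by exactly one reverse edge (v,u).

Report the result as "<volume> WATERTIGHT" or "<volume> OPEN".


31.44 OPEN

Per-triangle v0·(v1×v2)/6:
  t1: +0.0175
  t2: -0.3231
  t3: +1.4489
  t4: +0.8882
  t5: +2.9509
  t6: +2.4030
  t7: -0.2272
  t8: +1.9254
  t9: -0.1798
  t10: -0.1885
  t11: -0.0112
  t12: -0.8757
  t13: +1.1098
  t14: -0.3207
  t15: +3.0252
  t16: +0.1496
  t17: +0.1158
  t18: -0.1341
  t19: +1.1323
  t20: +0.4290
  t21: -0.0207
  t22: +1.2344
  t23: -0.0356
  t24: +0.6141
  t25: +6.5833
  t26: -0.8141
  t27: -0.2033
  t28: -0.1871
  t29: +0.0729
  t30: +0.0172
  t31: +0.1068
  t32: -0.2128
  t33: -0.4792
  t34: +1.0970
  t35: -1.8279
  t36: +7.4794
  t37: +1.4926
  t38: -0.9344
  t39: +0.5769
  t40: -0.2133
  t41: +0.0434
  t42: +0.9336
  t43: +0.9480
  t44: +0.2061
  t45: -0.2621
  t46: +0.7024
  t47: +0.3947
  t48: +0.5226
  t49: +0.7075
  t50: -0.4397
Σ = +31.4379 → |volume| = 31.44

Directed edges: 150 total; 6 unmatched, e.g. (1.04,2.85,2.47)→(0.67,3.92,0.75) → open.


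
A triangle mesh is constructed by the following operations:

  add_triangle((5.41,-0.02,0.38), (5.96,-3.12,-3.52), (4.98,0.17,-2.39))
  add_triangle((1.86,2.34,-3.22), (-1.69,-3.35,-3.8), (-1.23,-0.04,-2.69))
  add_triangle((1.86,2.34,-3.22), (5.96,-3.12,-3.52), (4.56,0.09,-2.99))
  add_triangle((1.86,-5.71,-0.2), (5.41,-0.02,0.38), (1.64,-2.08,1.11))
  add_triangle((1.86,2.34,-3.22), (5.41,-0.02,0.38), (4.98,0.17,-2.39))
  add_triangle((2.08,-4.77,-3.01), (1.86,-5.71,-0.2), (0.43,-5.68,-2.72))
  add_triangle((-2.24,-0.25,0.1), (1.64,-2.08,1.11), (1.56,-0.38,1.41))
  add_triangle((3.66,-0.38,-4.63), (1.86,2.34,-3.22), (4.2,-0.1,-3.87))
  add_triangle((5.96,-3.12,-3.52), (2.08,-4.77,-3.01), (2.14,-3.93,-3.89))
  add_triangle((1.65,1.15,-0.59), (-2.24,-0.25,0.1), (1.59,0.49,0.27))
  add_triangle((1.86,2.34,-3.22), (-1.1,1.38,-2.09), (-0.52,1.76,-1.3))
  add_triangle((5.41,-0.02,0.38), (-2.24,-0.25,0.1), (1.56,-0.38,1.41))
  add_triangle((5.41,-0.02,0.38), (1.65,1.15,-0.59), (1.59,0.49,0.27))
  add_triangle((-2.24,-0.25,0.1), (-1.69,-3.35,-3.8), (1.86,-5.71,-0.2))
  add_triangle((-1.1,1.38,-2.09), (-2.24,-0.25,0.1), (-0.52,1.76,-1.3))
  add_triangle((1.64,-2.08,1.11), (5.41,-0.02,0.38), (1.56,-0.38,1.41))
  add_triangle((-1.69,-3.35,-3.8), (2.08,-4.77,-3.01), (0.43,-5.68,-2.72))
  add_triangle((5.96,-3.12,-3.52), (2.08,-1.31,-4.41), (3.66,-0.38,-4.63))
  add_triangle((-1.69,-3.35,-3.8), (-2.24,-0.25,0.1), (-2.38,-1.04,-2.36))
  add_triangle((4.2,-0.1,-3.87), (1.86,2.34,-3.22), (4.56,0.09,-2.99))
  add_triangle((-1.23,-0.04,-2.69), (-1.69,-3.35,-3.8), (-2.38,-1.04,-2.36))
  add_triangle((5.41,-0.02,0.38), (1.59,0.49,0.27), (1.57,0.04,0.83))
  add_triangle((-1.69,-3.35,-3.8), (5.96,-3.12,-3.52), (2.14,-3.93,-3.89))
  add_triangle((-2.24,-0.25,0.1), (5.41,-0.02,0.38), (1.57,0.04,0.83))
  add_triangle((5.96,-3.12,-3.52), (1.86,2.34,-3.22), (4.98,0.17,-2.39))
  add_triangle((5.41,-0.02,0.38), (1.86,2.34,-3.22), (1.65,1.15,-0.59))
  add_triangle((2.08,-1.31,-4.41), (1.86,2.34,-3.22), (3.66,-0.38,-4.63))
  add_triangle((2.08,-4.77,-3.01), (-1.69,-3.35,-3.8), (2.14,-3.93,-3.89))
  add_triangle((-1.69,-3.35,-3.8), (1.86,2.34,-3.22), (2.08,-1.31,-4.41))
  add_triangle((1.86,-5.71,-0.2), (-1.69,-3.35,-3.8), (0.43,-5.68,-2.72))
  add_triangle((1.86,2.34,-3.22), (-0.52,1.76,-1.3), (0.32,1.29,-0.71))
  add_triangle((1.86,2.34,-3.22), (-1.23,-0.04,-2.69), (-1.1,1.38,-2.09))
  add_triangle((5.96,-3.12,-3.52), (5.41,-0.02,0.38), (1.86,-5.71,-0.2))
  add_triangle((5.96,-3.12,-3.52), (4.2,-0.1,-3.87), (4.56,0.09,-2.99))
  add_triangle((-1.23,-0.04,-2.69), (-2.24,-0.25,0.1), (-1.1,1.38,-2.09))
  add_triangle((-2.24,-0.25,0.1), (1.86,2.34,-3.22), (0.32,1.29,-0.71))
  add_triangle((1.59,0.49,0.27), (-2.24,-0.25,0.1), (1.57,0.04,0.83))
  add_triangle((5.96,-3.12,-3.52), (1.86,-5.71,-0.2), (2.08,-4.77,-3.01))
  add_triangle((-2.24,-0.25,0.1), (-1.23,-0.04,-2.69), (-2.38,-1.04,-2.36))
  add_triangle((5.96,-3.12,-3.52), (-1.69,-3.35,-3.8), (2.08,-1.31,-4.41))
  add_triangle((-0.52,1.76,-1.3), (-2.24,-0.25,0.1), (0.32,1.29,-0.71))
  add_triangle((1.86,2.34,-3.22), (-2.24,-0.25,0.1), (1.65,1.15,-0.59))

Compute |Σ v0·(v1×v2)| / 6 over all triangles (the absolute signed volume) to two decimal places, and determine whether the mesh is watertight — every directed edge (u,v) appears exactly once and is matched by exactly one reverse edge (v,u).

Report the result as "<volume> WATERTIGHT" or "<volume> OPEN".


Per-triangle v0·(v1×v2)/6:
  t1: +8.3223
  t2: +4.9714
  t3: -4.2430
  t4: +5.7339
  t5: +5.2285
  t6: +5.1049
  t7: +1.0053
  t8: +2.4076
  t9: +4.6303
  t10: +0.1832
  t11: +1.1042
  t12: -0.2160
  t13: +0.4807
  t14: +8.4237
  t15: +0.7095
  t16: +2.0961
  t17: +4.9084
  t18: +5.3964
  t19: +1.7904
  t20: +2.2317
  t21: +1.9423
  t22: +0.3153
  t23: +2.3449
  t24: +0.1782
  t25: +7.6664
  t26: +1.9990
  t27: +3.3272
  t28: +4.1034
  t29: +7.8802
  t30: +1.6953
  t31: +0.4885
  t32: +2.2627
  t33: +19.3301
  t34: +2.8001
  t35: +1.4623
  t36: -0.9151
  t37: +0.1222
  t38: +11.6672
  t39: +0.8831
  t40: +12.3291
  t41: +0.1474
  t42: +0.7201
Σ = +143.0195 → |volume| = 143.02

Directed edges: 126 total; 6 unmatched, e.g. (1.64,-2.08,1.11)→(1.86,-5.71,-0.2) → open.

143.02 OPEN


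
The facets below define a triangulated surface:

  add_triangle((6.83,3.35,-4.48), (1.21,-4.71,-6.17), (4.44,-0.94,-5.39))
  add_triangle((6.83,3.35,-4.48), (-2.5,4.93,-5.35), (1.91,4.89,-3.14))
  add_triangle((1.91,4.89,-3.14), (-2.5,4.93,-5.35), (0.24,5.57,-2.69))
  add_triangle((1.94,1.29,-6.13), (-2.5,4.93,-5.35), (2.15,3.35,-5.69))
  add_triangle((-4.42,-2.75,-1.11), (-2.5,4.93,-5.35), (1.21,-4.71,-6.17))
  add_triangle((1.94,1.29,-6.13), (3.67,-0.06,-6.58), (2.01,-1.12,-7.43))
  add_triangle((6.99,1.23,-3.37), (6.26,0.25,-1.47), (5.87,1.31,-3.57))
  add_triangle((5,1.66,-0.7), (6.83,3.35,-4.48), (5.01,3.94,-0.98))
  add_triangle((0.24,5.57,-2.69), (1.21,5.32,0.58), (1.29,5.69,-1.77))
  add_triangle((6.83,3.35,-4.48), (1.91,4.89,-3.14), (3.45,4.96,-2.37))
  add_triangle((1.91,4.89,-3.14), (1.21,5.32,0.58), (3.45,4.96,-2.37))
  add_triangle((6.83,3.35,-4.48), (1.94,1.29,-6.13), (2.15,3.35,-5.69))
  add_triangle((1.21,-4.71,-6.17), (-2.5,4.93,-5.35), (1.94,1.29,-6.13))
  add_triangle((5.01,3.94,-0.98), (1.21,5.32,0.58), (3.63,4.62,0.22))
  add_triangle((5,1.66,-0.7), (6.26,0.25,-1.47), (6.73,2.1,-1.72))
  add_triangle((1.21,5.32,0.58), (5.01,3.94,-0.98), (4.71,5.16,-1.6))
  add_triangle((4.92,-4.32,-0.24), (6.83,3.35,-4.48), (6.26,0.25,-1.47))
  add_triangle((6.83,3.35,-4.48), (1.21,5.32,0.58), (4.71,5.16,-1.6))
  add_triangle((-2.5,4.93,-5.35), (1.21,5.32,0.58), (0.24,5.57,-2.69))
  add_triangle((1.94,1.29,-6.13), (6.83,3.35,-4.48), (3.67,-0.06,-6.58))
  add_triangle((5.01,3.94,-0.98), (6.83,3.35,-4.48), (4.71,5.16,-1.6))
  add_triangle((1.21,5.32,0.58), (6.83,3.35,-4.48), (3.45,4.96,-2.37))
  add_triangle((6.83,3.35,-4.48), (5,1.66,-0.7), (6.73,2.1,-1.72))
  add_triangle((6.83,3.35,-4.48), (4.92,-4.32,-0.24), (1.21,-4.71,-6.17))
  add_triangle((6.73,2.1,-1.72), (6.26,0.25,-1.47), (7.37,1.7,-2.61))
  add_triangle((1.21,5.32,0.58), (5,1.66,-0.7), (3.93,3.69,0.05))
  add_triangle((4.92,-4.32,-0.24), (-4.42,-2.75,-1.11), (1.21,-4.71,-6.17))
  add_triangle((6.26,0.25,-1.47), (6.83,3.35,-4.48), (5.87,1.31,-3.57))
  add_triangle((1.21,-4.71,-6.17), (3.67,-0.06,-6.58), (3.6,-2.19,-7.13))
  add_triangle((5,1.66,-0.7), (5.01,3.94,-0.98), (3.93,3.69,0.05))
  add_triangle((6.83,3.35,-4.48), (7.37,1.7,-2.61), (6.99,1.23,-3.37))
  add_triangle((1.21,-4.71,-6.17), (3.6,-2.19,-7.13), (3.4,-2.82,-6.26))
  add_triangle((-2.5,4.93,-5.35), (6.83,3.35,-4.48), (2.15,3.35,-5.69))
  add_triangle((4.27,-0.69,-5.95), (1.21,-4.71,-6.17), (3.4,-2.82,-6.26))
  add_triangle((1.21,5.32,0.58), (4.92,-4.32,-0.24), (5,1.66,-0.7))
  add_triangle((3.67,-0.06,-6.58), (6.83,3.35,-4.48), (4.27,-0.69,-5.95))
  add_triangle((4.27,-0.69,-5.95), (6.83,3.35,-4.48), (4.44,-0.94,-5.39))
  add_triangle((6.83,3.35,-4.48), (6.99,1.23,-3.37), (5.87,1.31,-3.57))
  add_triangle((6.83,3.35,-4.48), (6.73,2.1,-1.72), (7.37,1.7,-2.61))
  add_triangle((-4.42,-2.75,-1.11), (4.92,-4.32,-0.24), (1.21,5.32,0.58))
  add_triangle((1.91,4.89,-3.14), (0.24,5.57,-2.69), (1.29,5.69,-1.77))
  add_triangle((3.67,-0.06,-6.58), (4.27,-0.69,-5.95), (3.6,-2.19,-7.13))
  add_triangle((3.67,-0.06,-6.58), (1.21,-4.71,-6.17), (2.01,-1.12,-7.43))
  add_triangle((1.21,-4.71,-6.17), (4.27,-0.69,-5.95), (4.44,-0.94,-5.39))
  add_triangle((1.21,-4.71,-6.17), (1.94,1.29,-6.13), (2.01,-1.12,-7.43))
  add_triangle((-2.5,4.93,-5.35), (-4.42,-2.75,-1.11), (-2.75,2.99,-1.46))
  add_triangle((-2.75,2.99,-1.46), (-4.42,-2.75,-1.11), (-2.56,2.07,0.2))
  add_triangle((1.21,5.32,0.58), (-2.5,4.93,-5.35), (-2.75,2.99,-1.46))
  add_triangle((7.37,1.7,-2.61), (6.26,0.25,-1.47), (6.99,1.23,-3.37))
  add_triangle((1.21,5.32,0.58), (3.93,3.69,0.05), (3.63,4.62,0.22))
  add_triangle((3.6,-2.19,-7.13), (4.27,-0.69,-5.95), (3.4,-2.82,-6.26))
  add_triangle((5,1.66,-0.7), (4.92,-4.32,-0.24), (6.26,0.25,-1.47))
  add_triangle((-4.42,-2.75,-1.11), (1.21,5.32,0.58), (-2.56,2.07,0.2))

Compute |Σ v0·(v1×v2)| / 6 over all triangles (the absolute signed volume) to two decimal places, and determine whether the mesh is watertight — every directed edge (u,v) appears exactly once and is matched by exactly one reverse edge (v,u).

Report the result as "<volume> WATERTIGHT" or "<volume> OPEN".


Per-triangle v0·(v1×v2)/6:
  t1: -4.1227
  t2: +18.2295
  t3: +6.6438
  t4: +10.5791
  t5: +49.9329
  t6: +4.8566
  t7: +0.2344
  t8: +6.4342
  t9: +2.1642
  t10: +6.5384
  t11: +5.5030
  t12: +11.0437
  t13: +28.6265
  t14: +2.1887
  t15: +1.1186
  t16: +3.4684
  t17: +10.6142
  t18: +3.5574
  t19: +5.2266
  t20: +11.8929
  t21: +4.9676
  t22: +5.6858
  t23: +1.0961
  t24: +59.2414
  t25: +1.4753
  t26: -0.9704
  t27: +29.2629
  t28: -3.8087
  t29: +3.2770
  t30: +1.6925
  t31: +2.9180
  t32: +2.8318
  t33: +11.7273
  t34: -2.3548
  t35: +5.5574
  t36: +6.5576
  t37: +3.3235
  t38: +1.4686
  t39: +2.8325
  t40: -3.4631
  t41: +2.2977
  t42: +2.4798
  t43: +8.3167
  t44: +3.2703
  t45: -0.0597
  t46: +12.6773
  t47: +4.9950
  t48: +12.1711
  t49: +1.6627
  t50: -0.0282
  t51: +1.6730
  t52: +3.6288
  t53: -2.0908
Σ = +369.0425 → |volume| = 369.04

Directed edges: 159 total; 9 unmatched, e.g. (1.21,5.32,0.58)→(1.29,5.69,-1.77) → open.

369.04 OPEN


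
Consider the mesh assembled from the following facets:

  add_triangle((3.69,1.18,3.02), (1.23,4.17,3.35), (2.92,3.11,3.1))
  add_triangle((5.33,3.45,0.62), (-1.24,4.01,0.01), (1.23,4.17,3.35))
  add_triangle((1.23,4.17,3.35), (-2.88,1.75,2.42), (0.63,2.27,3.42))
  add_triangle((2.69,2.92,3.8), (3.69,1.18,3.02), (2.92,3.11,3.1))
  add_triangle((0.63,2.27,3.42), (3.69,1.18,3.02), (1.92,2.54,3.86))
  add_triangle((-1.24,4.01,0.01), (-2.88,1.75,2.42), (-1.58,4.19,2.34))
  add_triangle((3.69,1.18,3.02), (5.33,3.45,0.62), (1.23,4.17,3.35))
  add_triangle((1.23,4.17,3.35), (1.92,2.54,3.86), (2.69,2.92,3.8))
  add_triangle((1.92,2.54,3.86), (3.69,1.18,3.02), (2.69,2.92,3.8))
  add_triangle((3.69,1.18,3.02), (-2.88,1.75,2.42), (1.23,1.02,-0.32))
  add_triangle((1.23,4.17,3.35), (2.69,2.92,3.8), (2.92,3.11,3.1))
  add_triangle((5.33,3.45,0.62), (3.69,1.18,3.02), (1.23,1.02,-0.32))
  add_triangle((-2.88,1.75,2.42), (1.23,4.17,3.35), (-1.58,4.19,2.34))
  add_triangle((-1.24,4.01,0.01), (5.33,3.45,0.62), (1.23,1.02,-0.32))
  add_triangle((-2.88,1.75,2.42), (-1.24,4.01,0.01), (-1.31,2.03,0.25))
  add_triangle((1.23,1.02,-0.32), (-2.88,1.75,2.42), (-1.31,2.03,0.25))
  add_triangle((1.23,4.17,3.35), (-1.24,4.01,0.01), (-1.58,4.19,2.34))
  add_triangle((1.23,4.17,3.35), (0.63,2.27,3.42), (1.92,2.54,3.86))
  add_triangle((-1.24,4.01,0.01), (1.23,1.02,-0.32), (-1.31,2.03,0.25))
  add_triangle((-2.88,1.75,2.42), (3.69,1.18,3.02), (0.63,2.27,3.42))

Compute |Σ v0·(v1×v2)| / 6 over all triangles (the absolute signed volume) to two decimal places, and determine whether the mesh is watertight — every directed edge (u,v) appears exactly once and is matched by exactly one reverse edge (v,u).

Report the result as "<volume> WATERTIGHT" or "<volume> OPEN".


Per-triangle v0·(v1×v2)/6:
  t1: -1.4868
  t2: +13.2480
  t3: +3.7401
  t4: +1.2397
  t5: +0.5288
  t6: +3.1823
  t7: +11.2075
  t8: +1.1292
  t9: +1.0058
  t10: -4.0203
  t11: +1.2595
  t12: -0.0181
  t13: +4.4066
  t14: +2.0104
  t15: +0.7186
  t16: -1.1444
  t17: +4.5573
  t18: +1.3490
  t19: -0.1059
  t20: +1.3063
Σ = +44.1136 → |volume| = 44.11

Directed edges: 60 total, each appears once with its reverse present → watertight.

44.11 WATERTIGHT


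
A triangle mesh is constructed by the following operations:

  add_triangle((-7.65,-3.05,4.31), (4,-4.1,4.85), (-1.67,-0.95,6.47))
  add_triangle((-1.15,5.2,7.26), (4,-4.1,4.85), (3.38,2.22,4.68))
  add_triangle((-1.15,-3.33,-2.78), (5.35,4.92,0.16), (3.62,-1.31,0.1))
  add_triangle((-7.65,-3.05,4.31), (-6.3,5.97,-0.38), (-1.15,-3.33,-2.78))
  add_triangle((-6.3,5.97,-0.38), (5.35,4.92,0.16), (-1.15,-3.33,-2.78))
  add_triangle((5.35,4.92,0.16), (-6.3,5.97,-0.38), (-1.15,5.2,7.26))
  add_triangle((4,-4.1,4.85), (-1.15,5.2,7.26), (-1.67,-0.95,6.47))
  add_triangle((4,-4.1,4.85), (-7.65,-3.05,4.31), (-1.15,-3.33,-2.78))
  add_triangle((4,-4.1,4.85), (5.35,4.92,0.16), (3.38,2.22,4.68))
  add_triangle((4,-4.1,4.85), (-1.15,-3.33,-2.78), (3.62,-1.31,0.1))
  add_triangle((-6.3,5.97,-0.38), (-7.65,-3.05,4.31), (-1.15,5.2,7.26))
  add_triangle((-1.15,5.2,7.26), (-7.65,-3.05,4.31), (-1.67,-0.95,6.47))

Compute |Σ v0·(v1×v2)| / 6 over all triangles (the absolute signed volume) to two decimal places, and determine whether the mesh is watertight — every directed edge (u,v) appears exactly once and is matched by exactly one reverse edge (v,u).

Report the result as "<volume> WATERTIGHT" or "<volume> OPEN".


512.67 OPEN

Per-triangle v0·(v1×v2)/6:
  t1: +37.5722
  t2: +31.2376
  t3: +11.3404
  t4: +51.4565
  t5: +29.1876
  t6: +77.5817
  t7: +38.1305
  t8: +50.8969
  t9: +28.0117
  t10: +15.1102
  t11: +99.8539
  t12: +42.2861
Σ = +512.6653 → |volume| = 512.67

Directed edges: 36 total; 6 unmatched, e.g. (3.38,2.22,4.68)→(-1.15,5.2,7.26) → open.


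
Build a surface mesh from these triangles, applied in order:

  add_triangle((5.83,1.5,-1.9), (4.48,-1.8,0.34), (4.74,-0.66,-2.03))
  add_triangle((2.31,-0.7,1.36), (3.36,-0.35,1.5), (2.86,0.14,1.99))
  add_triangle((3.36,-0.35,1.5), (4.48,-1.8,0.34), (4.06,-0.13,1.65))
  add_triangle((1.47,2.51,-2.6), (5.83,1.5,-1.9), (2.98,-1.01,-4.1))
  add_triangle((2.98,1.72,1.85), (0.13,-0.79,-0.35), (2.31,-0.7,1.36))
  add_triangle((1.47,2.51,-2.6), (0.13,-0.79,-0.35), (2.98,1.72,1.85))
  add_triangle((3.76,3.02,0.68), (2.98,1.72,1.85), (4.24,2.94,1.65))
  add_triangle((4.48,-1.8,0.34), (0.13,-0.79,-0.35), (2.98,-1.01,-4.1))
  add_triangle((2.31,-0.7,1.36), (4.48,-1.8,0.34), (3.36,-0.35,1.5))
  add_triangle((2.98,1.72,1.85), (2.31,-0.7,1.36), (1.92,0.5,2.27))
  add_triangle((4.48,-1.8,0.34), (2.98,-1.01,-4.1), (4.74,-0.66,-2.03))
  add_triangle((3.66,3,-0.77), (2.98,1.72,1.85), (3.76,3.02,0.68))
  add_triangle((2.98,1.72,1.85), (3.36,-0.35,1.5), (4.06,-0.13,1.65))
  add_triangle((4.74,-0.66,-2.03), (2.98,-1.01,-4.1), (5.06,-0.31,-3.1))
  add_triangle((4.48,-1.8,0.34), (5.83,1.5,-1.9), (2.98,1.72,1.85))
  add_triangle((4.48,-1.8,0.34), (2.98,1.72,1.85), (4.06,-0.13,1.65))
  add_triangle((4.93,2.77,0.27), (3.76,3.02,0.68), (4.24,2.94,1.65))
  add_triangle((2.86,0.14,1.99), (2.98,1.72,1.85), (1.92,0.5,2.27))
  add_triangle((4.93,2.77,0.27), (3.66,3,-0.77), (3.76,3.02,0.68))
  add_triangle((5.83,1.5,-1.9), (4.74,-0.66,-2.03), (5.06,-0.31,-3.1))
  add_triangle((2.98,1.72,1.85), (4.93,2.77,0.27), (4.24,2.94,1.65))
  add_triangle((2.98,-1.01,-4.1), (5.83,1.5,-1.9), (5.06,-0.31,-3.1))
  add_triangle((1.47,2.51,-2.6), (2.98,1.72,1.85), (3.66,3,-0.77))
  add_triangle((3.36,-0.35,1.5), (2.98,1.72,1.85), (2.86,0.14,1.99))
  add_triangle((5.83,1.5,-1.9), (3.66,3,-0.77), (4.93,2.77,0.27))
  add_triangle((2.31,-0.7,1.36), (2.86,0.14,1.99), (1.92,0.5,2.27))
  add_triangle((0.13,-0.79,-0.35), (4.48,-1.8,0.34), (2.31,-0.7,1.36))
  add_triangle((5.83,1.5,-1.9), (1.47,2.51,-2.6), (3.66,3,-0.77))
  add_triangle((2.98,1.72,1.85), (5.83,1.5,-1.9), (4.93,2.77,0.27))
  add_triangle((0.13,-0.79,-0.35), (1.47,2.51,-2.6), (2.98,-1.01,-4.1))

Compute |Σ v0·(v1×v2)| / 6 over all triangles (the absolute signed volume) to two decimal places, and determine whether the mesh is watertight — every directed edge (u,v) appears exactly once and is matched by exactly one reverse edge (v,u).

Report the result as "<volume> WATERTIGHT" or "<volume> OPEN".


52.13 WATERTIGHT

Per-triangle v0·(v1×v2)/6:
  t1: +4.6795
  t2: +0.2641
  t3: +0.3936
  t4: +10.1425
  t5: -0.4031
  t6: -1.8646
  t7: +0.0097
  t8: +2.4335
  t9: +0.6725
  t10: -1.1111
  t11: +3.6856
  t12: -0.5548
  t13: +0.2700
  t14: +1.3187
  t15: +9.7613
  t16: +1.1027
  t17: +0.8398
  t18: +0.7441
  t19: +1.0911
  t20: +1.8899
  t21: +0.7198
  t22: +2.3955
  t23: +0.9621
  t24: +0.6835
  t25: +3.1365
  t26: +0.3141
  t27: +0.5913
  t28: +5.1176
  t29: +2.3778
  t30: +0.4697
Σ = +52.1332 → |volume| = 52.13

Directed edges: 90 total, each appears once with its reverse present → watertight.


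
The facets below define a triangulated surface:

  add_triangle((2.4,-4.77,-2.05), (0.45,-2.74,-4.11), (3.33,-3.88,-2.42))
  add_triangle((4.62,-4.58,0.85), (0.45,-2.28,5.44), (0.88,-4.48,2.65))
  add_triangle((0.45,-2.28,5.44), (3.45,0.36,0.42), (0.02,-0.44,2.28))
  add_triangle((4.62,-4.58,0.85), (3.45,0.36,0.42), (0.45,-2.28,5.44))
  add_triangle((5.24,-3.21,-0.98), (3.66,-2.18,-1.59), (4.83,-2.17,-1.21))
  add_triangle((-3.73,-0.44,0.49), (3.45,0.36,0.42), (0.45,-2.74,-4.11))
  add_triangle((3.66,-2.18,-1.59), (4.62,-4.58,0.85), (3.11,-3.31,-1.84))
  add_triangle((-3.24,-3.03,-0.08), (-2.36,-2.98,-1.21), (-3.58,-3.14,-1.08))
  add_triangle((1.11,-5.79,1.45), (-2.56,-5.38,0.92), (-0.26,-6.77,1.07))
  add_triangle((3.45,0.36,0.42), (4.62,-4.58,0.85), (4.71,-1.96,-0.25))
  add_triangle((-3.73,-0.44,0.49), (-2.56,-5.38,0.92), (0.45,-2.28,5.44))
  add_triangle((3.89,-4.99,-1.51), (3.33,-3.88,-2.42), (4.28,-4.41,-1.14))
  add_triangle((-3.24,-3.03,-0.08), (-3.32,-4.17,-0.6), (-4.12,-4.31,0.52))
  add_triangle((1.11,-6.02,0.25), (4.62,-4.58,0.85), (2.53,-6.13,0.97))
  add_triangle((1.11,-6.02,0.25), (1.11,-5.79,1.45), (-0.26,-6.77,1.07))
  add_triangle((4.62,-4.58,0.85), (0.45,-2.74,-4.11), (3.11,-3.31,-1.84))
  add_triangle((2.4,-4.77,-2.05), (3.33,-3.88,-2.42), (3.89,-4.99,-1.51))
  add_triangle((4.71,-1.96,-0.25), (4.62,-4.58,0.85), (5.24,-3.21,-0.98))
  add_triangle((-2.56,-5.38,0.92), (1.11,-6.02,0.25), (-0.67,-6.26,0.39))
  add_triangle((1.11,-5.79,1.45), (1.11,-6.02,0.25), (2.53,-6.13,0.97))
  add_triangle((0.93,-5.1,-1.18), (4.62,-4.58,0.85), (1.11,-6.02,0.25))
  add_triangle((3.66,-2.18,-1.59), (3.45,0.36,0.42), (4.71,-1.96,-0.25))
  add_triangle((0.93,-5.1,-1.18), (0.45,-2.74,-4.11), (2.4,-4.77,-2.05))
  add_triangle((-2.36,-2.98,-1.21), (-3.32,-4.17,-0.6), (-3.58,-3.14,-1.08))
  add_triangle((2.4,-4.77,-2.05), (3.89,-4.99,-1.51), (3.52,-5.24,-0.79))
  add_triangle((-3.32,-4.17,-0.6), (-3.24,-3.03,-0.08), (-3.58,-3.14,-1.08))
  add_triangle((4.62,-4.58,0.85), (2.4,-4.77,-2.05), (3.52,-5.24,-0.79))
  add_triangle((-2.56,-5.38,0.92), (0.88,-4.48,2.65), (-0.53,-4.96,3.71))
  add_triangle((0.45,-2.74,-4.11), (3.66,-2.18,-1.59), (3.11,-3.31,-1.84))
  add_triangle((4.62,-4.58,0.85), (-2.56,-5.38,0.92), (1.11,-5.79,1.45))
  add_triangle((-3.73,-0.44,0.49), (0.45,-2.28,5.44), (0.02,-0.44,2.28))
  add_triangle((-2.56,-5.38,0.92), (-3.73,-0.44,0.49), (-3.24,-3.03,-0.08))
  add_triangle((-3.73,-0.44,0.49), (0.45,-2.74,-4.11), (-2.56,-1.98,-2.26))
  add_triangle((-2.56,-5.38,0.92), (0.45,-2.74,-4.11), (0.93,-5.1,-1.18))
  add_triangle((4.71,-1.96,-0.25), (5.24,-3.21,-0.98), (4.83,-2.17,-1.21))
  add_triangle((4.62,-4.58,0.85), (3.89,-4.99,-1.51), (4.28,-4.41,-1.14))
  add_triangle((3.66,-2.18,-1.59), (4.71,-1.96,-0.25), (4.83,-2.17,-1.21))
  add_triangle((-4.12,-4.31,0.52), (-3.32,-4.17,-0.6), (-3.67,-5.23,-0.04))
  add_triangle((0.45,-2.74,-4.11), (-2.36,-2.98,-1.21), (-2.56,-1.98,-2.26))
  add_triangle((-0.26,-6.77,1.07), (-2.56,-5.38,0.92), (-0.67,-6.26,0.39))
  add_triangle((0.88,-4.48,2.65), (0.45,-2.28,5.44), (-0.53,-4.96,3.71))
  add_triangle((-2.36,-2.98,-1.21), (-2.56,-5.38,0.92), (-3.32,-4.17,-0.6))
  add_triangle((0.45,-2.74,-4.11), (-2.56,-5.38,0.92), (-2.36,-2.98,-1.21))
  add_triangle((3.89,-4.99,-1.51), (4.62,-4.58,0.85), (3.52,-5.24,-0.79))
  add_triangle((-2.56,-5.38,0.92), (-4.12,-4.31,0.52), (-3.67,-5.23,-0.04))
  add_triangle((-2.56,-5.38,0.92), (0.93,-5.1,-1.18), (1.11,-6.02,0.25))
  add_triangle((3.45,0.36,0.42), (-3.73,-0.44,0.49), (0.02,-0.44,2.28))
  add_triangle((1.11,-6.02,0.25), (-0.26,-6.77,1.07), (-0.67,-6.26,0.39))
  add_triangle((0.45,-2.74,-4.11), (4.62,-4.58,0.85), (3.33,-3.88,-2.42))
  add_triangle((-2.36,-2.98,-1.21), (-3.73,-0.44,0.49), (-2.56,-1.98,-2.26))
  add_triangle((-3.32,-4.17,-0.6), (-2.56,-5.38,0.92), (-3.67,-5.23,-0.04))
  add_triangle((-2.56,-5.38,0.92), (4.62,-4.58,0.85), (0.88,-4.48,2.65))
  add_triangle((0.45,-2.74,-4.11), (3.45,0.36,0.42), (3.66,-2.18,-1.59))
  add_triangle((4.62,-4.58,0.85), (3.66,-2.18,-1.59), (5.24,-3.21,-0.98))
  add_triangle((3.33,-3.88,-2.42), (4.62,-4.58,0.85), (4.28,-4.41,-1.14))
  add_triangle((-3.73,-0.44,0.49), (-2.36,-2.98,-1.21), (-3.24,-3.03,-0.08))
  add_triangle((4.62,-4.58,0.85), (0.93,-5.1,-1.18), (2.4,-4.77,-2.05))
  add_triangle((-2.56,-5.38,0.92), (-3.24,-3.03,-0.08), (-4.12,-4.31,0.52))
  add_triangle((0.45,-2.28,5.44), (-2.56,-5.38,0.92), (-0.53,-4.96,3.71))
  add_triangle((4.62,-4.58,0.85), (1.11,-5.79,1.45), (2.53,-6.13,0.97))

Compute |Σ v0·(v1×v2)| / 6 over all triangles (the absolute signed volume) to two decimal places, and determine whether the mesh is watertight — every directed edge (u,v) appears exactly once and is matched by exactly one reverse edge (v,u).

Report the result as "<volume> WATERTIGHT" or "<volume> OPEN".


156.58 WATERTIGHT

Per-triangle v0·(v1×v2)/6:
  t1: +3.7676
  t2: +11.3682
  t3: +1.6785
  t4: +15.2900
  t5: +0.6072
  t6: -1.6345
  t7: +3.0856
  t8: -0.5432
  t9: +1.5251
  t10: +2.8020
  t11: +16.5132
  t12: +0.9220
  t13: +0.4855
  t14: +1.7835
  t15: +1.8640
  t16: +3.5280
  t17: +1.5202
  t18: +2.3492
  t19: -0.8116
  t20: +1.6682
  t21: +5.2654
  t22: +1.6564
  t23: +4.5610
  t24: +0.5919
  t25: +1.1574
  t26: +0.6285
  t27: -0.7118
  t28: +4.6369
  t29: +2.7433
  t30: -2.5723
  t31: +1.7985
  t32: +2.5570
  t33: -0.2824
  t34: +10.5539
  t35: +0.6825
  t36: +1.3962
  t37: -0.3164
  t38: +0.7324
  t39: +3.3714
  t40: +1.6254
  t41: +4.5966
  t42: +0.9505
  t43: +6.5715
  t44: +1.7450
  t45: +1.5036
  t46: +4.9674
  t47: +0.1735
  t48: +1.2471
  t49: -3.4879
  t50: +2.7748
  t51: +0.2718
  t52: +11.3053
  t53: +2.8731
  t54: +1.2908
  t55: -0.4690
  t56: +1.6528
  t57: +5.5283
  t58: -0.7598
  t59: +4.3487
  t60: +1.6525
Σ = +156.5806 → |volume| = 156.58

Directed edges: 180 total, each appears once with its reverse present → watertight.


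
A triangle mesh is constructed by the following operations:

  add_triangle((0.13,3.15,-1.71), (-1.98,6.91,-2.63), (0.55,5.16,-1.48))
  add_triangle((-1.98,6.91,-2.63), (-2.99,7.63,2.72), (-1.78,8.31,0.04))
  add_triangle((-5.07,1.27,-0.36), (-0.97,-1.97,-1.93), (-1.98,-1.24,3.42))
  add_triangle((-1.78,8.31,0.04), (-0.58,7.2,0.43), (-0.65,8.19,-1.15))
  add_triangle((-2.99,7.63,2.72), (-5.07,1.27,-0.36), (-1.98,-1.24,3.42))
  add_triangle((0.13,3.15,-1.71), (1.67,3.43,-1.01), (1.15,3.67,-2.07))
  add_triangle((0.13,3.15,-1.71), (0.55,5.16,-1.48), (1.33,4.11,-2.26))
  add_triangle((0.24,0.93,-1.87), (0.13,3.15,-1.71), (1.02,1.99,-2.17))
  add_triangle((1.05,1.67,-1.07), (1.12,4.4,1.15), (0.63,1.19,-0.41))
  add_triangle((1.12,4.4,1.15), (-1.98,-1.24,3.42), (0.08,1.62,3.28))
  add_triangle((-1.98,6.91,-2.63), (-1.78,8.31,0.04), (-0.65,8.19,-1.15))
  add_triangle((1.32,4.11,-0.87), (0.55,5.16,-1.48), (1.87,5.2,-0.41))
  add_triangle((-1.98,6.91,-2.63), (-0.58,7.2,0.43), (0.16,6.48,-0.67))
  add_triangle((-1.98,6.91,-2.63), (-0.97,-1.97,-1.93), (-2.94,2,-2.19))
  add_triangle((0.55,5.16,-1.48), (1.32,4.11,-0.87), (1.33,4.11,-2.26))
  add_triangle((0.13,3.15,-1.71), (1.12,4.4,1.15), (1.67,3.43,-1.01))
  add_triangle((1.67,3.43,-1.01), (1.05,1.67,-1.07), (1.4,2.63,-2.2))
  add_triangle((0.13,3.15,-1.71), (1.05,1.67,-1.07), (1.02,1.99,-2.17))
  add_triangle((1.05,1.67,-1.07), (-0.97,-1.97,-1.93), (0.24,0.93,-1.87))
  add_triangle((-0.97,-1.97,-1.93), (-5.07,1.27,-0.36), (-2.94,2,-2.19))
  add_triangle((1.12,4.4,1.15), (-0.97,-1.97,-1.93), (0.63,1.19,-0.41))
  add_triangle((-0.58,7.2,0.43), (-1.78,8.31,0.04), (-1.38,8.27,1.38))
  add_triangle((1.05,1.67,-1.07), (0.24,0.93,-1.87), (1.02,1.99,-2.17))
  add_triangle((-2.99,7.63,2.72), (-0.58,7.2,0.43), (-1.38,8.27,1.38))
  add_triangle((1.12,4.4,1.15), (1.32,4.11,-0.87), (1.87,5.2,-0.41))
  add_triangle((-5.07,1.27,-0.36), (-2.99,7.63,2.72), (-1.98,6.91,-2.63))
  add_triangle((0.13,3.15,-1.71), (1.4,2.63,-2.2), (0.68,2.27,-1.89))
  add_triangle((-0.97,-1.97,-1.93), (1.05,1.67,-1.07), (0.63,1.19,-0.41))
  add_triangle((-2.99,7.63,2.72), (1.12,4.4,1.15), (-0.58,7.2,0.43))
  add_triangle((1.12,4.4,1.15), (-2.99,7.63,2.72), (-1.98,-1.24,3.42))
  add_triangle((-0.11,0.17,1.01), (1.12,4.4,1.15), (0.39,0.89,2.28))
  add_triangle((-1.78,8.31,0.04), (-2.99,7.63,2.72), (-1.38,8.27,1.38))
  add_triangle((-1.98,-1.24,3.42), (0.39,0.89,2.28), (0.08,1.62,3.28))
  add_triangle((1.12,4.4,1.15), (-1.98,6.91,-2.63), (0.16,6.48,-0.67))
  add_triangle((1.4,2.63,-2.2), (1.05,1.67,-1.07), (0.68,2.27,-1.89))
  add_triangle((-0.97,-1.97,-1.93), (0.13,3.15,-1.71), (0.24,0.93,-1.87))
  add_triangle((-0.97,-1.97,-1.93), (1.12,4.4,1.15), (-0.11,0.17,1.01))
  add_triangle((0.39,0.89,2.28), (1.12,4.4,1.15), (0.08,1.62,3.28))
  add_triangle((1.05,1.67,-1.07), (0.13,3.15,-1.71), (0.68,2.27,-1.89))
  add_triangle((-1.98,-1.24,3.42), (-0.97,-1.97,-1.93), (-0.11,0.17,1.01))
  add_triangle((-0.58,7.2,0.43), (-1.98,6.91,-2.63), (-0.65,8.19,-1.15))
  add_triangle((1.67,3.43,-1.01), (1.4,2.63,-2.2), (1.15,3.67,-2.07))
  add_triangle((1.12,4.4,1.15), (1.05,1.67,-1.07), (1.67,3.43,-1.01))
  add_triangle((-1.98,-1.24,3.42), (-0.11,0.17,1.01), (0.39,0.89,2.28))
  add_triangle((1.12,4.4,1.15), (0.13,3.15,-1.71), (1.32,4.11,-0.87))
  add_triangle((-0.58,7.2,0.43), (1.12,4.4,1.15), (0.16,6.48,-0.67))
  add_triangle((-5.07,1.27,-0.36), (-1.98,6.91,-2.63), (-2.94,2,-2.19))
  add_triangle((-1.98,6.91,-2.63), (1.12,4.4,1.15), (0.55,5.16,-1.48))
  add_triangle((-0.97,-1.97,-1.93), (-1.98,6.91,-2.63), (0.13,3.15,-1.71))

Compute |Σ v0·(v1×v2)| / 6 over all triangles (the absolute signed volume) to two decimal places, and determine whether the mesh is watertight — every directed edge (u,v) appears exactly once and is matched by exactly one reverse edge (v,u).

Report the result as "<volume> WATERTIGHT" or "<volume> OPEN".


144.07 OPEN

Per-triangle v0·(v1×v2)/6:
  t1: +1.7695
  t2: +6.8582
  t3: +9.3883
  t4: +2.1898
  t5: +25.0043
  t6: +0.5090
  t7: +0.8099
  t8: +0.5568
  t9: +0.0309
  t10: +2.5740
  t11: +4.8968
  t12: +0.4708
  t13: +4.2955
  t14: +4.7799
  t15: +1.0569
  t16: +2.4197
  t17: +0.1536
  t18: +0.4808
  t19: +0.4016
  t20: +5.6920
  t21: -0.5872
  t22: +1.5717
  t23: -0.0039
  t24: -0.5862
  t25: -0.4237
  t26: +30.3672
  t27: +0.2082
  t28: -0.0787
  t29: +6.5353
  t30: +12.6563
  t31: -0.3459
  t32: +3.9710
  t33: +0.8018
  t34: -1.6355
  t35: -0.0763
  t36: +0.9544
  t37: -0.4908
  t38: +0.8414
  t39: -0.2885
  t40: +0.0845
  t41: -2.8353
  t42: +0.5866
  t43: -0.0067
  t44: -0.0581
  t45: -1.4665
  t46: +2.5963
  t47: +8.0801
  t48: +5.2722
  t49: +4.0901
Σ = +144.0722 → |volume| = 144.07

Directed edges: 147 total; 9 unmatched, e.g. (1.15,3.67,-2.07)→(0.13,3.15,-1.71) → open.


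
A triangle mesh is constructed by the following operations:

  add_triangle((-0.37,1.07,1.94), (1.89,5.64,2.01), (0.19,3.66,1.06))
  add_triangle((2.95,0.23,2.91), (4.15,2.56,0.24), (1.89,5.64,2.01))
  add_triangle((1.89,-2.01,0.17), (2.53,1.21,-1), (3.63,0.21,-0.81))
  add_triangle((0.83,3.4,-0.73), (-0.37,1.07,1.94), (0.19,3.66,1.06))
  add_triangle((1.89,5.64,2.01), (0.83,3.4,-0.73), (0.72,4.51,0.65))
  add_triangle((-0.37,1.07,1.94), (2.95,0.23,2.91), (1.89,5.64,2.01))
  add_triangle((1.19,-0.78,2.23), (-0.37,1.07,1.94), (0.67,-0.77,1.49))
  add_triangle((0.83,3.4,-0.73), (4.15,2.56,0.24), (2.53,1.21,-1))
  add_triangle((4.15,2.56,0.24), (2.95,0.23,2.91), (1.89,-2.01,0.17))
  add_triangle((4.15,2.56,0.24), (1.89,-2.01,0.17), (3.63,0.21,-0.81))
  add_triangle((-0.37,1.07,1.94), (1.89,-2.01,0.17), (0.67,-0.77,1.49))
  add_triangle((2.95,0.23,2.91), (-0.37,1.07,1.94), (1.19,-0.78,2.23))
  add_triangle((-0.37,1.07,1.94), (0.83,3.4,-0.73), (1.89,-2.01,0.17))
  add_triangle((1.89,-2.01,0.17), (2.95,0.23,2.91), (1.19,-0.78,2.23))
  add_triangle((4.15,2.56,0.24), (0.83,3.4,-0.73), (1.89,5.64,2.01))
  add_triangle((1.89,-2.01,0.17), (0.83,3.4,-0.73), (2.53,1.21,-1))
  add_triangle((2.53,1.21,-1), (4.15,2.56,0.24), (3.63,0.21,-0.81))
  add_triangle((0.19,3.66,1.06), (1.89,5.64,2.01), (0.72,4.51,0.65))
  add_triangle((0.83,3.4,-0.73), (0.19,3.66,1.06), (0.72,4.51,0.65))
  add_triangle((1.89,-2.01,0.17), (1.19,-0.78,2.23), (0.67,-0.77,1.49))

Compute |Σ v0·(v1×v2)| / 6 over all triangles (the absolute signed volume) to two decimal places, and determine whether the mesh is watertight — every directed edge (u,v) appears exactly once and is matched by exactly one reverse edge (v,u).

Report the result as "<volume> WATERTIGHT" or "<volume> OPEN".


Per-triangle v0·(v1×v2)/6:
  t1: +1.6860
  t2: +10.5673
  t3: +0.1776
  t4: -0.2047
  t5: +1.1660
  t6: +6.1460
  t7: +0.2113
  t8: +2.4785
  t9: +5.9508
  t10: +2.3256
  t11: -0.3404
  t12: +1.5597
  t13: -2.8335
  t14: +1.8473
  t15: +6.2043
  t16: -0.6674
  t17: +1.3615
  t18: +0.7509
  t19: +0.2466
  t20: +0.2571
Σ = +38.8905 → |volume| = 38.89

Directed edges: 60 total, each appears once with its reverse present → watertight.

38.89 WATERTIGHT


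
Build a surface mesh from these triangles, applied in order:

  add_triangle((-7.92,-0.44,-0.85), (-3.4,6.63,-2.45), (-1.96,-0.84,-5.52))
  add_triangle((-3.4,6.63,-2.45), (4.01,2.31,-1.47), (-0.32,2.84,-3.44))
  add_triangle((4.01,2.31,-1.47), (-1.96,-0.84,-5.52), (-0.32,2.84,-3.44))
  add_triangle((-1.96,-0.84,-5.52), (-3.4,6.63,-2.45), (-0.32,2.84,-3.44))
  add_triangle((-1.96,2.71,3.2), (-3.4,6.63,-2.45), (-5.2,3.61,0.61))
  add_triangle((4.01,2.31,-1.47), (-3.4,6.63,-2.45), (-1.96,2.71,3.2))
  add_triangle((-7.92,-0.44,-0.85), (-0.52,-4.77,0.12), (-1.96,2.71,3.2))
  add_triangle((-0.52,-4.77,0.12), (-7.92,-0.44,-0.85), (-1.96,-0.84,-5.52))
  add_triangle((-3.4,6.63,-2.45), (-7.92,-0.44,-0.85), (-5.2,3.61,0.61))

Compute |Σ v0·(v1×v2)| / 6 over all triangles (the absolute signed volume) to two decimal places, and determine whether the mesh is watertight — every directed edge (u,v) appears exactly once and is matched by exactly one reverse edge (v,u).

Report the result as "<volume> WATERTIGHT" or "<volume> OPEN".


203.00 OPEN

Per-triangle v0·(v1×v2)/6:
  t1: +49.8040
  t2: +12.9477
  t3: +11.9224
  t4: +13.6367
  t5: +14.3217
  t6: +23.7280
  t7: +21.9971
  t8: +33.3988
  t9: +21.2449
Σ = +203.0014 → |volume| = 203.00

Directed edges: 27 total; 7 unmatched, e.g. (4.01,2.31,-1.47)→(-1.96,-0.84,-5.52) → open.


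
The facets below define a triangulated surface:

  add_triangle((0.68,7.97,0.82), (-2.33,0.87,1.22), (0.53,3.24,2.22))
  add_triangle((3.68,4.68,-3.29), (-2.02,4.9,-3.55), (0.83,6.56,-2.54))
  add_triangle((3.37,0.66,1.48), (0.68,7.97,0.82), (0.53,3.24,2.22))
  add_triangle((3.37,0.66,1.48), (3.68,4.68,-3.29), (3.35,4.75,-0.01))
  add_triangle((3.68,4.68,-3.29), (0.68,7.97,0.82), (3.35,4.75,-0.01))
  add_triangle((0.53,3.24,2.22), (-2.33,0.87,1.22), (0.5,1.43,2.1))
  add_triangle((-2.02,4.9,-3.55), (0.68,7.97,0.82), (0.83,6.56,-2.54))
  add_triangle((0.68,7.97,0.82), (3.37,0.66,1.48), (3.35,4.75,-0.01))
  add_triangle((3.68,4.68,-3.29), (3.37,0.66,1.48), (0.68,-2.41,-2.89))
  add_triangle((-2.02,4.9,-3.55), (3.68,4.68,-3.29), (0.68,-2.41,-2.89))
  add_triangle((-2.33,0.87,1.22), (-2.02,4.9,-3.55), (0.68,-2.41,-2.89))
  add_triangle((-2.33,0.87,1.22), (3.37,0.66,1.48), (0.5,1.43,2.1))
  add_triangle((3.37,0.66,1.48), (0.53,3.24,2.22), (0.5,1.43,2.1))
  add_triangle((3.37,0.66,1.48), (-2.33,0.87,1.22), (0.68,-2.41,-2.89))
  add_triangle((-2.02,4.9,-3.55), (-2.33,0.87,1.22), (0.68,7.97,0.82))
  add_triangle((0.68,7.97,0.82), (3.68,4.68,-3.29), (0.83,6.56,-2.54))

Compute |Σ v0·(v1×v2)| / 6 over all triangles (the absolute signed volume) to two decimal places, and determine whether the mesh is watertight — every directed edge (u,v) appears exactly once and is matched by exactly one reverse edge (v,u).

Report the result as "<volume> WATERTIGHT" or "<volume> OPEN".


Per-triangle v0·(v1×v2)/6:
  t1: +6.4060
  t2: +9.8456
  t3: +7.8288
  t4: +7.9873
  t5: +12.5793
  t6: +1.5851
  t7: +11.8674
  t8: +7.7187
  t9: +14.0989
  t10: +21.2115
  t11: +7.9374
  t12: +0.2776
  t13: +1.8255
  t14: +0.8289
  t15: +16.6085
  t16: +12.6561
Σ = +141.2628 → |volume| = 141.26

Directed edges: 48 total, each appears once with its reverse present → watertight.

141.26 WATERTIGHT


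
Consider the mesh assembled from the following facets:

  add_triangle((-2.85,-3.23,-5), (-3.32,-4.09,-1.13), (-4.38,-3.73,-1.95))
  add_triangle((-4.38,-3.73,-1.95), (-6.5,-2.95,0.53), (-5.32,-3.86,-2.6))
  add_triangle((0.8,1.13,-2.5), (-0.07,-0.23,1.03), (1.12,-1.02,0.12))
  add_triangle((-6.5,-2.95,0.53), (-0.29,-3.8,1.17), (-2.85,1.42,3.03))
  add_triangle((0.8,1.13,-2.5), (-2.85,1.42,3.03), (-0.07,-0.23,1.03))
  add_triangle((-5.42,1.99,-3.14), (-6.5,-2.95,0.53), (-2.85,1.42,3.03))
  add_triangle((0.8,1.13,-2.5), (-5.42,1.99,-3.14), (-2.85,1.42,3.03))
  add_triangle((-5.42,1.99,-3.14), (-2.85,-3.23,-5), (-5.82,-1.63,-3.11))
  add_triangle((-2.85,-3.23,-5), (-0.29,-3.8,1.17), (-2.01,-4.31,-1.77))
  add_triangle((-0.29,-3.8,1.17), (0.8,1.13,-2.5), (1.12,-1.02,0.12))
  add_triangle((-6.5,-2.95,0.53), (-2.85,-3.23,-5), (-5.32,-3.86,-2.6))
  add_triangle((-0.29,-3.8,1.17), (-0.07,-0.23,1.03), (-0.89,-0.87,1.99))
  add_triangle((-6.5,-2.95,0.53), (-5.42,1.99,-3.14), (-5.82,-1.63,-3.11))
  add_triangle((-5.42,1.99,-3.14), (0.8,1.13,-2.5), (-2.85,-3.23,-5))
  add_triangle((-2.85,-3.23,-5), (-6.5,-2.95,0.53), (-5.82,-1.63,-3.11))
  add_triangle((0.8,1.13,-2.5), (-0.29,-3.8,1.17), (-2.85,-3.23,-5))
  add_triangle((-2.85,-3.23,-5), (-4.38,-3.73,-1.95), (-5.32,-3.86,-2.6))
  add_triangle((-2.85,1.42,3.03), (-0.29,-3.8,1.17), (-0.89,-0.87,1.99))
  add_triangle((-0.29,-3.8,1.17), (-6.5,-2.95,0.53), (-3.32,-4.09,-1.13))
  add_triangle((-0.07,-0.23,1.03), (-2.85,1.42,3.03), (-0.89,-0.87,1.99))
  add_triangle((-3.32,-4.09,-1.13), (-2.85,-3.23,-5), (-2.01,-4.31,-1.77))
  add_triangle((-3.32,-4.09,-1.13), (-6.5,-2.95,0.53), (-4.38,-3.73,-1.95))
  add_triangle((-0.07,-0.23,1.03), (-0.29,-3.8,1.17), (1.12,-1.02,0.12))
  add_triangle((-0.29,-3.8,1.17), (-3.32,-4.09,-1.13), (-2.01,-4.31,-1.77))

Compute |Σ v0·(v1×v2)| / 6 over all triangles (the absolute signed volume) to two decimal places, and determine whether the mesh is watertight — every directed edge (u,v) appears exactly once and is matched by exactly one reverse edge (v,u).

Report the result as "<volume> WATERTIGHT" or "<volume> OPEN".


142.87 WATERTIGHT

Per-triangle v0·(v1×v2)/6:
  t1: +3.6433
  t2: +2.1128
  t3: +0.2182
  t4: +14.4878
  t5: +0.4863
  t6: +24.0158
  t7: +7.0205
  t8: +12.4065
  t9: +1.2756
  t10: +1.5449
  t11: +1.8293
  t12: +0.4431
  t13: +13.3553
  t14: +15.7549
  t15: +13.2530
  t16: +6.2583
  t17: +1.9620
  t18: +1.4181
  t19: +8.7746
  t20: +0.4648
  t21: +4.2581
  t22: +3.8129
  t23: +0.7212
  t24: +3.3559
Σ = +142.8733 → |volume| = 142.87

Directed edges: 72 total, each appears once with its reverse present → watertight.


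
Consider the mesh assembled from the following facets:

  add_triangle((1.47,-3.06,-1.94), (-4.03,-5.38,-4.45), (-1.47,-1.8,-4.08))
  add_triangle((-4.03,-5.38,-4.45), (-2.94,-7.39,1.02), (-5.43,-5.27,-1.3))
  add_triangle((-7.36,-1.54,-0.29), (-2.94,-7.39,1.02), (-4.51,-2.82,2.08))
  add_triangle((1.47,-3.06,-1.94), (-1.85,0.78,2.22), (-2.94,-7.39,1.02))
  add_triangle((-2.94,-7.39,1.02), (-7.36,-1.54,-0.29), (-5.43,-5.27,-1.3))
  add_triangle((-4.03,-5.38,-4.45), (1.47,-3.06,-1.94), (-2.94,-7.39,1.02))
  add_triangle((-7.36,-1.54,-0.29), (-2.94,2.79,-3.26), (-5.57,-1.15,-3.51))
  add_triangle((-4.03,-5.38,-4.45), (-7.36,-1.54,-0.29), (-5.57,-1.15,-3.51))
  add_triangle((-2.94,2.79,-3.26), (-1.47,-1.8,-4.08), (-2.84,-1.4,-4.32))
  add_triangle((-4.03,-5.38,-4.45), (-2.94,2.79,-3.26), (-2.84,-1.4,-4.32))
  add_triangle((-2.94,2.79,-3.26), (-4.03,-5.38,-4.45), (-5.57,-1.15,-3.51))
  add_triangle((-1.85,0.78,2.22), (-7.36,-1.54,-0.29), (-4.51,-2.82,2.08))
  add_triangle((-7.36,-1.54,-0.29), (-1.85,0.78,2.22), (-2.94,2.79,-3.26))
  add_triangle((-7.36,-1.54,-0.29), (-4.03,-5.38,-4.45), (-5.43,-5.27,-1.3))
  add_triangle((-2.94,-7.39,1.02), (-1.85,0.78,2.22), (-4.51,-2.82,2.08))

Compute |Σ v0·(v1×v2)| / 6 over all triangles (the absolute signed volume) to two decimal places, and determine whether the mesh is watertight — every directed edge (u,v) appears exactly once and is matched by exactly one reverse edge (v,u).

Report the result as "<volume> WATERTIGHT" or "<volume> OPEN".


176.28 OPEN

Per-triangle v0·(v1×v2)/6:
  t1: +8.6765
  t2: +16.6003
  t3: +16.1483
  t4: +1.4187
  t5: +14.7852
  t6: +22.6853
  t7: +13.6849
  t8: +18.3935
  t9: +3.0831
  t10: +5.3183
  t11: +11.9664
  t12: +8.5096
  t13: +14.0787
  t14: +15.7161
  t15: +5.2146
Σ = +176.2795 → |volume| = 176.28

Directed edges: 45 total; 7 unmatched, e.g. (-4.03,-5.38,-4.45)→(-1.47,-1.8,-4.08) → open.
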